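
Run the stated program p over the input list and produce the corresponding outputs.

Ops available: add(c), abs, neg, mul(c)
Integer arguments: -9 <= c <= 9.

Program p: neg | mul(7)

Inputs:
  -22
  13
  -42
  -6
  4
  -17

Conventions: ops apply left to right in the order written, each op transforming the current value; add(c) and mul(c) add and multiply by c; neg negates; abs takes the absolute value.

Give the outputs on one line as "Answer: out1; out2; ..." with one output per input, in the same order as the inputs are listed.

154; -91; 294; 42; -28; 119

Execution, op by op:
  -22 -> 22 -> 154
  13 -> -13 -> -91
  -42 -> 42 -> 294
  -6 -> 6 -> 42
  4 -> -4 -> -28
  -17 -> 17 -> 119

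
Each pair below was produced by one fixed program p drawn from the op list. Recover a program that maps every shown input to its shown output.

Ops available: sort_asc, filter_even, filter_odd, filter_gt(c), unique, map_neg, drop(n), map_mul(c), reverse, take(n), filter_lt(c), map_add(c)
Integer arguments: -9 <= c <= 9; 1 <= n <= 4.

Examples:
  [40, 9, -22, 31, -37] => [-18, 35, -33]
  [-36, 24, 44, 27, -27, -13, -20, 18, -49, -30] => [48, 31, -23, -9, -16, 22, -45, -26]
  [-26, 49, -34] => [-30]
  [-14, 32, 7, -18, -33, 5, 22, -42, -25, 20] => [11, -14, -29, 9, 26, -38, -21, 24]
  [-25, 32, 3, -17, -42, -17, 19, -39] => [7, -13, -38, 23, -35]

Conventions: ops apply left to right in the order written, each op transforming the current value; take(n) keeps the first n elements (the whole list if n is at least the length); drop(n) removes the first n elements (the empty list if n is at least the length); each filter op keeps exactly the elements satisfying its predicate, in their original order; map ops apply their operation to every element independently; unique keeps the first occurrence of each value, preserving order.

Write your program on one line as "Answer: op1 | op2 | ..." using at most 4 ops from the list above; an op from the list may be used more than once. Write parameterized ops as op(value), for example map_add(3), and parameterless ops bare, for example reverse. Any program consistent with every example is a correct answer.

drop(2) | map_add(4) | unique

Check, running the answer program on each example:
  [40, 9, -22, 31, -37] -> [-22, 31, -37] -> [-18, 35, -33] -> [-18, 35, -33]
  [-36, 24, 44, 27, -27, -13, -20, 18, -49, -30] -> [44, 27, -27, -13, -20, 18, -49, -30] -> [48, 31, -23, -9, -16, 22, -45, -26] -> [48, 31, -23, -9, -16, 22, -45, -26]
  [-26, 49, -34] -> [-34] -> [-30] -> [-30]
  [-14, 32, 7, -18, -33, 5, 22, -42, -25, 20] -> [7, -18, -33, 5, 22, -42, -25, 20] -> [11, -14, -29, 9, 26, -38, -21, 24] -> [11, -14, -29, 9, 26, -38, -21, 24]
  [-25, 32, 3, -17, -42, -17, 19, -39] -> [3, -17, -42, -17, 19, -39] -> [7, -13, -38, -13, 23, -35] -> [7, -13, -38, 23, -35]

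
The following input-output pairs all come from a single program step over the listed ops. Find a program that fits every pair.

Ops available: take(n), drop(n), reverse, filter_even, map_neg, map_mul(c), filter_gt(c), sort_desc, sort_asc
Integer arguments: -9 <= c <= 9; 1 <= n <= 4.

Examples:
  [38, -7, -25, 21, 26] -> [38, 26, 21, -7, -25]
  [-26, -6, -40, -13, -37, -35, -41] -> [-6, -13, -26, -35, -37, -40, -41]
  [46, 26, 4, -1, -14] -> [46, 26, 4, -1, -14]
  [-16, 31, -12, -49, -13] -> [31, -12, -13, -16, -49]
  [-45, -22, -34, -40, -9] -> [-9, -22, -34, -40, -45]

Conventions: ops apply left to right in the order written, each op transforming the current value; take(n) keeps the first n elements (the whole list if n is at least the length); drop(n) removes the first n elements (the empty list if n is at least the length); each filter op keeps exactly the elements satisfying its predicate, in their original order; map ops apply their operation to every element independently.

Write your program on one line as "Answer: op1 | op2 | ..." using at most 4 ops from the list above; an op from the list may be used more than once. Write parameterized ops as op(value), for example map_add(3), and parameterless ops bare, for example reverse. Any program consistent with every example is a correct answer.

map_neg | sort_asc | map_neg

Check, running the answer program on each example:
  [38, -7, -25, 21, 26] -> [-38, 7, 25, -21, -26] -> [-38, -26, -21, 7, 25] -> [38, 26, 21, -7, -25]
  [-26, -6, -40, -13, -37, -35, -41] -> [26, 6, 40, 13, 37, 35, 41] -> [6, 13, 26, 35, 37, 40, 41] -> [-6, -13, -26, -35, -37, -40, -41]
  [46, 26, 4, -1, -14] -> [-46, -26, -4, 1, 14] -> [-46, -26, -4, 1, 14] -> [46, 26, 4, -1, -14]
  [-16, 31, -12, -49, -13] -> [16, -31, 12, 49, 13] -> [-31, 12, 13, 16, 49] -> [31, -12, -13, -16, -49]
  [-45, -22, -34, -40, -9] -> [45, 22, 34, 40, 9] -> [9, 22, 34, 40, 45] -> [-9, -22, -34, -40, -45]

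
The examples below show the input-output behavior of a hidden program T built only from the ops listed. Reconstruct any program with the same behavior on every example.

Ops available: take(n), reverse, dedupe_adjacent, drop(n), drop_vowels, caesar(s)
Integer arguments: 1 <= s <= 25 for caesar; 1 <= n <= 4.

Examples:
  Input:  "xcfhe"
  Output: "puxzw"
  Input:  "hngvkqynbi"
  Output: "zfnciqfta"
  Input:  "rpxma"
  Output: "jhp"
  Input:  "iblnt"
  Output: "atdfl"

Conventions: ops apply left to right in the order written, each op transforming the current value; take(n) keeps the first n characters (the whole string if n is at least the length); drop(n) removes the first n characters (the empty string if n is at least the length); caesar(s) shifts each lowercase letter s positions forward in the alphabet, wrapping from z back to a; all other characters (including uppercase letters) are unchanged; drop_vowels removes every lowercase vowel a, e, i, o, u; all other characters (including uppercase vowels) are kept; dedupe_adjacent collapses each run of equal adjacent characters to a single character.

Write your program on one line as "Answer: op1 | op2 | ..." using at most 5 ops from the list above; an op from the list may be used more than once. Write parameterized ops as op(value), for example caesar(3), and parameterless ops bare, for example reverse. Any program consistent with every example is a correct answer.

caesar(21) | caesar(13) | drop_vowels | caesar(10)

Check, running the answer program on each example:
  "xcfhe" -> "sxacz" -> "fknpm" -> "fknpm" -> "puxzw"
  "hngvkqynbi" -> "cibqfltiwd" -> "pvodsygvjq" -> "pvdsygvjq" -> "zfnciqfta"
  "rpxma" -> "mkshv" -> "zxfui" -> "zxf" -> "jhp"
  "iblnt" -> "dwgio" -> "qjtvb" -> "qjtvb" -> "atdfl"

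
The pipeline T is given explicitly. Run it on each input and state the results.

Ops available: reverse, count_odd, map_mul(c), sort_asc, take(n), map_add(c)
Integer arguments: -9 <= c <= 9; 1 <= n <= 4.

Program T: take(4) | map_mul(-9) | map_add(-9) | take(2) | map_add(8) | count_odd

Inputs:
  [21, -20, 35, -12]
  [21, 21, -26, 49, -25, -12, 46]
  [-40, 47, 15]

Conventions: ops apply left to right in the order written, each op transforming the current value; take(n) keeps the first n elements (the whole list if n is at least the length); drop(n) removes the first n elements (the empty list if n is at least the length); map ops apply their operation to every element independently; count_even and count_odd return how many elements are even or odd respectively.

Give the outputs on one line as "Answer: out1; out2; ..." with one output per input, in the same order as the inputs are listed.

1; 0; 1

Execution, op by op:
  [21, -20, 35, -12] -> [21, -20, 35, -12] -> [-189, 180, -315, 108] -> [-198, 171, -324, 99] -> [-198, 171] -> [-190, 179] -> 1
  [21, 21, -26, 49, -25, -12, 46] -> [21, 21, -26, 49] -> [-189, -189, 234, -441] -> [-198, -198, 225, -450] -> [-198, -198] -> [-190, -190] -> 0
  [-40, 47, 15] -> [-40, 47, 15] -> [360, -423, -135] -> [351, -432, -144] -> [351, -432] -> [359, -424] -> 1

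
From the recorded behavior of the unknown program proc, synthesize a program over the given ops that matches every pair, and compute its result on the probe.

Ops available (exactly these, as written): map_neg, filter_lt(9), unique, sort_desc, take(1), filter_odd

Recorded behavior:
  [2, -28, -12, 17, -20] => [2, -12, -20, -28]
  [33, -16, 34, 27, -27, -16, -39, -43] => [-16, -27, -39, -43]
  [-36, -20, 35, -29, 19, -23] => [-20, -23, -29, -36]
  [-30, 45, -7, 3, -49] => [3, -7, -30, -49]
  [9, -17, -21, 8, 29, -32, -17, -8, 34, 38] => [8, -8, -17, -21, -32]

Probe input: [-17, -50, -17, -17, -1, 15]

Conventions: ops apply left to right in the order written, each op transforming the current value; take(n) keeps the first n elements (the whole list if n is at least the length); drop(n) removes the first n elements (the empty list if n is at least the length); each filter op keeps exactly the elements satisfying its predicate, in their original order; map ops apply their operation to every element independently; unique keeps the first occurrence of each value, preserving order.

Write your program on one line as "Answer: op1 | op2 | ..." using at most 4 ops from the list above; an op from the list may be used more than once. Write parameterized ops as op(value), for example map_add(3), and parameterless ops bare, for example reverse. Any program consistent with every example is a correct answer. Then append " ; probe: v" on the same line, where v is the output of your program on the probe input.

sort_desc | filter_lt(9) | unique ; probe: [-1, -17, -50]

Check, running the answer program on each example:
  [2, -28, -12, 17, -20] -> [17, 2, -12, -20, -28] -> [2, -12, -20, -28] -> [2, -12, -20, -28]
  [33, -16, 34, 27, -27, -16, -39, -43] -> [34, 33, 27, -16, -16, -27, -39, -43] -> [-16, -16, -27, -39, -43] -> [-16, -27, -39, -43]
  [-36, -20, 35, -29, 19, -23] -> [35, 19, -20, -23, -29, -36] -> [-20, -23, -29, -36] -> [-20, -23, -29, -36]
  [-30, 45, -7, 3, -49] -> [45, 3, -7, -30, -49] -> [3, -7, -30, -49] -> [3, -7, -30, -49]
  [9, -17, -21, 8, 29, -32, -17, -8, 34, 38] -> [38, 34, 29, 9, 8, -8, -17, -17, -21, -32] -> [8, -8, -17, -17, -21, -32] -> [8, -8, -17, -21, -32]
  probe: [-17, -50, -17, -17, -1, 15] -> [15, -1, -17, -17, -17, -50] -> [-1, -17, -17, -17, -50] -> [-1, -17, -50]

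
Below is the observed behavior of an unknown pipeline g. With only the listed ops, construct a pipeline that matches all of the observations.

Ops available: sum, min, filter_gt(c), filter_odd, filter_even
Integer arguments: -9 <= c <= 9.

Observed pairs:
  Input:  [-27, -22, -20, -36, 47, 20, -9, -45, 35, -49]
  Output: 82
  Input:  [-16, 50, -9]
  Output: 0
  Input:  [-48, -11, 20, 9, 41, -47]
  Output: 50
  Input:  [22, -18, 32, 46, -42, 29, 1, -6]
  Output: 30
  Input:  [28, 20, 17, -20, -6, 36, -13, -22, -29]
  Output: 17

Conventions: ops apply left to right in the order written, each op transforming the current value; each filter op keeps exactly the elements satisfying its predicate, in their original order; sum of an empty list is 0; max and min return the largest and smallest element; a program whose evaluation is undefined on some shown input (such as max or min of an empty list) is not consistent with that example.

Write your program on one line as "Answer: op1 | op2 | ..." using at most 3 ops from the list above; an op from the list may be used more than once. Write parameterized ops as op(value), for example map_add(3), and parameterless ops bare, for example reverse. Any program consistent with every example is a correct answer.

filter_odd | filter_gt(-7) | sum

Check, running the answer program on each example:
  [-27, -22, -20, -36, 47, 20, -9, -45, 35, -49] -> [-27, 47, -9, -45, 35, -49] -> [47, 35] -> 82
  [-16, 50, -9] -> [-9] -> [] -> 0
  [-48, -11, 20, 9, 41, -47] -> [-11, 9, 41, -47] -> [9, 41] -> 50
  [22, -18, 32, 46, -42, 29, 1, -6] -> [29, 1] -> [29, 1] -> 30
  [28, 20, 17, -20, -6, 36, -13, -22, -29] -> [17, -13, -29] -> [17] -> 17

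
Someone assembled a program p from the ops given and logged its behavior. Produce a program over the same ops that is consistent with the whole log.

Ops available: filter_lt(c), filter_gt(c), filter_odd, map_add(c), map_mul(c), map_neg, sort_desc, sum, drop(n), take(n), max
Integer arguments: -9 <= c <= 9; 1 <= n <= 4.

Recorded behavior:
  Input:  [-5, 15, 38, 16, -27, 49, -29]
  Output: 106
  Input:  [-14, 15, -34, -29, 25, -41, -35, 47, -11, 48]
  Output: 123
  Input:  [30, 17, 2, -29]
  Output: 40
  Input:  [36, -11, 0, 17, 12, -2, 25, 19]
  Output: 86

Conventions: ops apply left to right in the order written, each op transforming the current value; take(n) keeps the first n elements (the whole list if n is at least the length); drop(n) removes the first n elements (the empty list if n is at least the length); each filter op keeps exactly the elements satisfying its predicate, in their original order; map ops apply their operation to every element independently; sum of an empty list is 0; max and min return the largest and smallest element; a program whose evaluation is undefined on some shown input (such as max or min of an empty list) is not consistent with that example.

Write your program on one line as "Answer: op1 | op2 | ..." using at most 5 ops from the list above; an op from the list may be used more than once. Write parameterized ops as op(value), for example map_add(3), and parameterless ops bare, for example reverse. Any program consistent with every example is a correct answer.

map_add(-3) | sort_desc | filter_gt(-6) | sum

Check, running the answer program on each example:
  [-5, 15, 38, 16, -27, 49, -29] -> [-8, 12, 35, 13, -30, 46, -32] -> [46, 35, 13, 12, -8, -30, -32] -> [46, 35, 13, 12] -> 106
  [-14, 15, -34, -29, 25, -41, -35, 47, -11, 48] -> [-17, 12, -37, -32, 22, -44, -38, 44, -14, 45] -> [45, 44, 22, 12, -14, -17, -32, -37, -38, -44] -> [45, 44, 22, 12] -> 123
  [30, 17, 2, -29] -> [27, 14, -1, -32] -> [27, 14, -1, -32] -> [27, 14, -1] -> 40
  [36, -11, 0, 17, 12, -2, 25, 19] -> [33, -14, -3, 14, 9, -5, 22, 16] -> [33, 22, 16, 14, 9, -3, -5, -14] -> [33, 22, 16, 14, 9, -3, -5] -> 86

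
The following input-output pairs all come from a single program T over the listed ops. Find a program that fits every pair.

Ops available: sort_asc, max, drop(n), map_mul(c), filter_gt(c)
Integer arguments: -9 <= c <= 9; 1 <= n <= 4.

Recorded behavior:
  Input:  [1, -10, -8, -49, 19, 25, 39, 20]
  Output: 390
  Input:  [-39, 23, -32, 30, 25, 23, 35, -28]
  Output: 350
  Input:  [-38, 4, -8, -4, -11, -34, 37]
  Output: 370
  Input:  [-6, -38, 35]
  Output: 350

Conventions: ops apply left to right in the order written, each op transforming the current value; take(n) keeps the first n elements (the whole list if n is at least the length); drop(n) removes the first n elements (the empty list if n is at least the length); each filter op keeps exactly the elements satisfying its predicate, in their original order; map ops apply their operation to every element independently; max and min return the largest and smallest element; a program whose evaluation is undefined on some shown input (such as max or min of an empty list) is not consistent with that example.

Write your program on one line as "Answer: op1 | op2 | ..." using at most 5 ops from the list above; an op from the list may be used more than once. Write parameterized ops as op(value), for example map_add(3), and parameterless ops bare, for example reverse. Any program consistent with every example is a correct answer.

filter_gt(6) | map_mul(-2) | map_mul(-5) | max

Check, running the answer program on each example:
  [1, -10, -8, -49, 19, 25, 39, 20] -> [19, 25, 39, 20] -> [-38, -50, -78, -40] -> [190, 250, 390, 200] -> 390
  [-39, 23, -32, 30, 25, 23, 35, -28] -> [23, 30, 25, 23, 35] -> [-46, -60, -50, -46, -70] -> [230, 300, 250, 230, 350] -> 350
  [-38, 4, -8, -4, -11, -34, 37] -> [37] -> [-74] -> [370] -> 370
  [-6, -38, 35] -> [35] -> [-70] -> [350] -> 350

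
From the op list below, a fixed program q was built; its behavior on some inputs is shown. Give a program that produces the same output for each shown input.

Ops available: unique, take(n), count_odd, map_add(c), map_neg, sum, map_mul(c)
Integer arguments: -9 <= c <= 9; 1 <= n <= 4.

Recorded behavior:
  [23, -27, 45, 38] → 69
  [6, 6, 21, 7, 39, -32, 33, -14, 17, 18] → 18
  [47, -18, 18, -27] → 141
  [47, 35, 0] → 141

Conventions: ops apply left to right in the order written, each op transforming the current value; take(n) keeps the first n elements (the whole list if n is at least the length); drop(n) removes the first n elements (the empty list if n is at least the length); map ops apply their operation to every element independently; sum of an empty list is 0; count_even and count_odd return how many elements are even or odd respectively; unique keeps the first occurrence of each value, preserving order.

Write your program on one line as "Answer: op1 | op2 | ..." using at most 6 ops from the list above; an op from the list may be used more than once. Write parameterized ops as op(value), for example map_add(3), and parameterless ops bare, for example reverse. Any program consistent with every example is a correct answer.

unique | map_mul(3) | map_neg | take(1) | map_neg | sum

Check, running the answer program on each example:
  [23, -27, 45, 38] -> [23, -27, 45, 38] -> [69, -81, 135, 114] -> [-69, 81, -135, -114] -> [-69] -> [69] -> 69
  [6, 6, 21, 7, 39, -32, 33, -14, 17, 18] -> [6, 21, 7, 39, -32, 33, -14, 17, 18] -> [18, 63, 21, 117, -96, 99, -42, 51, 54] -> [-18, -63, -21, -117, 96, -99, 42, -51, -54] -> [-18] -> [18] -> 18
  [47, -18, 18, -27] -> [47, -18, 18, -27] -> [141, -54, 54, -81] -> [-141, 54, -54, 81] -> [-141] -> [141] -> 141
  [47, 35, 0] -> [47, 35, 0] -> [141, 105, 0] -> [-141, -105, 0] -> [-141] -> [141] -> 141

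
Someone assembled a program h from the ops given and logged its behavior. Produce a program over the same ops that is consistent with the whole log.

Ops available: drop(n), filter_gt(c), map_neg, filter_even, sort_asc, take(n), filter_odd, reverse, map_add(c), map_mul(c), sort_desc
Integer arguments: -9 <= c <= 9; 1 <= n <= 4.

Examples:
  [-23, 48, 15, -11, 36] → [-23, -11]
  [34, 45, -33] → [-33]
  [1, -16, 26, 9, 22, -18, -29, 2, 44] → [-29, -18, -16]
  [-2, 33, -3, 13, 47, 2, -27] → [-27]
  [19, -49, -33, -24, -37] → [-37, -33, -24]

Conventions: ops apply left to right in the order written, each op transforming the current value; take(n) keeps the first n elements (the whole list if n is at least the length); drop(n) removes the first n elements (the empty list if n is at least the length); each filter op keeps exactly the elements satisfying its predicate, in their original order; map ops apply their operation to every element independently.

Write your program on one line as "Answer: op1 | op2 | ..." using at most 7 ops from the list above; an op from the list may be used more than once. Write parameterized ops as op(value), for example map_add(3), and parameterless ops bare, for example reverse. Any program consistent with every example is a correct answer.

reverse | map_mul(-1) | filter_gt(3) | take(3) | map_neg | sort_asc

Check, running the answer program on each example:
  [-23, 48, 15, -11, 36] -> [36, -11, 15, 48, -23] -> [-36, 11, -15, -48, 23] -> [11, 23] -> [11, 23] -> [-11, -23] -> [-23, -11]
  [34, 45, -33] -> [-33, 45, 34] -> [33, -45, -34] -> [33] -> [33] -> [-33] -> [-33]
  [1, -16, 26, 9, 22, -18, -29, 2, 44] -> [44, 2, -29, -18, 22, 9, 26, -16, 1] -> [-44, -2, 29, 18, -22, -9, -26, 16, -1] -> [29, 18, 16] -> [29, 18, 16] -> [-29, -18, -16] -> [-29, -18, -16]
  [-2, 33, -3, 13, 47, 2, -27] -> [-27, 2, 47, 13, -3, 33, -2] -> [27, -2, -47, -13, 3, -33, 2] -> [27] -> [27] -> [-27] -> [-27]
  [19, -49, -33, -24, -37] -> [-37, -24, -33, -49, 19] -> [37, 24, 33, 49, -19] -> [37, 24, 33, 49] -> [37, 24, 33] -> [-37, -24, -33] -> [-37, -33, -24]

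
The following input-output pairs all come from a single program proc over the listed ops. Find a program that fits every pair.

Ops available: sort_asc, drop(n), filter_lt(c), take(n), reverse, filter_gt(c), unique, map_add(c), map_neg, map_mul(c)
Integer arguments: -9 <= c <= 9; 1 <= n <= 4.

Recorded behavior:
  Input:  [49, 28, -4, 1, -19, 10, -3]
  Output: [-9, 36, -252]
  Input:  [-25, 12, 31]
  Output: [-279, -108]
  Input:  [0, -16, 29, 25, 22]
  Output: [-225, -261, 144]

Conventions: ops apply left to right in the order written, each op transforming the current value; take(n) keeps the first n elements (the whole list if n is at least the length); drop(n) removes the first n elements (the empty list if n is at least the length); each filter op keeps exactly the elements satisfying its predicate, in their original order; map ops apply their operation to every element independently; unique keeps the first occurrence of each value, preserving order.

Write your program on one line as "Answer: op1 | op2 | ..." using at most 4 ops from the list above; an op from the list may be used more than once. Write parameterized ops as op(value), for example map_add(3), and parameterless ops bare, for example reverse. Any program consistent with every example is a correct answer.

take(4) | drop(1) | map_mul(-9) | reverse

Check, running the answer program on each example:
  [49, 28, -4, 1, -19, 10, -3] -> [49, 28, -4, 1] -> [28, -4, 1] -> [-252, 36, -9] -> [-9, 36, -252]
  [-25, 12, 31] -> [-25, 12, 31] -> [12, 31] -> [-108, -279] -> [-279, -108]
  [0, -16, 29, 25, 22] -> [0, -16, 29, 25] -> [-16, 29, 25] -> [144, -261, -225] -> [-225, -261, 144]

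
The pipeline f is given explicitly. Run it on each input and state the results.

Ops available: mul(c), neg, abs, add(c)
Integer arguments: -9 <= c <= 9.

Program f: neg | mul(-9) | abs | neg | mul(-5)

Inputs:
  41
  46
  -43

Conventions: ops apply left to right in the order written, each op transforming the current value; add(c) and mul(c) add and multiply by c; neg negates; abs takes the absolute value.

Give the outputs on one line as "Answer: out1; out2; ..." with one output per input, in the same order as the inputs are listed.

1845; 2070; 1935

Execution, op by op:
  41 -> -41 -> 369 -> 369 -> -369 -> 1845
  46 -> -46 -> 414 -> 414 -> -414 -> 2070
  -43 -> 43 -> -387 -> 387 -> -387 -> 1935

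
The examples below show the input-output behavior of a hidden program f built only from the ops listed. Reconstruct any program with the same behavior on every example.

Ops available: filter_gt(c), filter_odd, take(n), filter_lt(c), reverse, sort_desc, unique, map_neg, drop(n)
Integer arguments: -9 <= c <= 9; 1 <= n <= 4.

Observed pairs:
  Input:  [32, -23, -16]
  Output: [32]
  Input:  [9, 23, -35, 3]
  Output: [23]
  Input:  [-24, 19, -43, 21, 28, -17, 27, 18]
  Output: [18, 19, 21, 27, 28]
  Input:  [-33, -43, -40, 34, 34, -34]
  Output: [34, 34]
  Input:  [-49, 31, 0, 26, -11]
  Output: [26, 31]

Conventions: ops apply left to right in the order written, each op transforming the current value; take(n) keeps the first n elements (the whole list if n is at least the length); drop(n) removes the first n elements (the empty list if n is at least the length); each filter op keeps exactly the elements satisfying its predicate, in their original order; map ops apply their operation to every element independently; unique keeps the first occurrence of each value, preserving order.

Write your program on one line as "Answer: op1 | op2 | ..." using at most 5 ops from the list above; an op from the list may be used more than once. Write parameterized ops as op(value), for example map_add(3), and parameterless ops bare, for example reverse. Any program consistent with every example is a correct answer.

map_neg | sort_desc | filter_lt(-9) | map_neg

Check, running the answer program on each example:
  [32, -23, -16] -> [-32, 23, 16] -> [23, 16, -32] -> [-32] -> [32]
  [9, 23, -35, 3] -> [-9, -23, 35, -3] -> [35, -3, -9, -23] -> [-23] -> [23]
  [-24, 19, -43, 21, 28, -17, 27, 18] -> [24, -19, 43, -21, -28, 17, -27, -18] -> [43, 24, 17, -18, -19, -21, -27, -28] -> [-18, -19, -21, -27, -28] -> [18, 19, 21, 27, 28]
  [-33, -43, -40, 34, 34, -34] -> [33, 43, 40, -34, -34, 34] -> [43, 40, 34, 33, -34, -34] -> [-34, -34] -> [34, 34]
  [-49, 31, 0, 26, -11] -> [49, -31, 0, -26, 11] -> [49, 11, 0, -26, -31] -> [-26, -31] -> [26, 31]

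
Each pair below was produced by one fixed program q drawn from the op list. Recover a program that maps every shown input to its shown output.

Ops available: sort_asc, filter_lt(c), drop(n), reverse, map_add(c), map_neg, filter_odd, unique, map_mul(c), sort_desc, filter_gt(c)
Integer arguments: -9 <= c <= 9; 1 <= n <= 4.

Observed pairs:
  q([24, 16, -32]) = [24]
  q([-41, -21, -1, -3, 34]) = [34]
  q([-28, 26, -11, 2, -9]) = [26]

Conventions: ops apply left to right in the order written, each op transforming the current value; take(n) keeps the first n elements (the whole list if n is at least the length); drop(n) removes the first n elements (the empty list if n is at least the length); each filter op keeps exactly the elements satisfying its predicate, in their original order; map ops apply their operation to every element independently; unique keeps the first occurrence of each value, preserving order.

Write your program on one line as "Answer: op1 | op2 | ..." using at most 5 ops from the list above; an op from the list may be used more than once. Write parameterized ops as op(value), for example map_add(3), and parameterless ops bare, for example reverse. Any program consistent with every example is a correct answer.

reverse | sort_desc | sort_asc | drop(2) | filter_gt(7)

Check, running the answer program on each example:
  [24, 16, -32] -> [-32, 16, 24] -> [24, 16, -32] -> [-32, 16, 24] -> [24] -> [24]
  [-41, -21, -1, -3, 34] -> [34, -3, -1, -21, -41] -> [34, -1, -3, -21, -41] -> [-41, -21, -3, -1, 34] -> [-3, -1, 34] -> [34]
  [-28, 26, -11, 2, -9] -> [-9, 2, -11, 26, -28] -> [26, 2, -9, -11, -28] -> [-28, -11, -9, 2, 26] -> [-9, 2, 26] -> [26]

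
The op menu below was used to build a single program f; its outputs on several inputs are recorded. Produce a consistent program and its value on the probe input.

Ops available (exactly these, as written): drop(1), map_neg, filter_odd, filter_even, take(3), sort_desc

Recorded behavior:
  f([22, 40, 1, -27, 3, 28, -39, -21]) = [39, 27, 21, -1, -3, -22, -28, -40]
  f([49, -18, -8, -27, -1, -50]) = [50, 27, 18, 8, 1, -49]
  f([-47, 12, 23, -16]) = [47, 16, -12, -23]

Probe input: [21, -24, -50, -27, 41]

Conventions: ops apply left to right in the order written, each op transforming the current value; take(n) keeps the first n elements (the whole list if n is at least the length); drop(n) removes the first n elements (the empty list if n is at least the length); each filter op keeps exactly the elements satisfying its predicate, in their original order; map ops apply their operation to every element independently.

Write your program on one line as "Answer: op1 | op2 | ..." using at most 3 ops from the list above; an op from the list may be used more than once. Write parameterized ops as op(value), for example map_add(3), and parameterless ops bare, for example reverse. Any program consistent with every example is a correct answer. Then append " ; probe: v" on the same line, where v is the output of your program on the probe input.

map_neg | sort_desc ; probe: [50, 27, 24, -21, -41]

Check, running the answer program on each example:
  [22, 40, 1, -27, 3, 28, -39, -21] -> [-22, -40, -1, 27, -3, -28, 39, 21] -> [39, 27, 21, -1, -3, -22, -28, -40]
  [49, -18, -8, -27, -1, -50] -> [-49, 18, 8, 27, 1, 50] -> [50, 27, 18, 8, 1, -49]
  [-47, 12, 23, -16] -> [47, -12, -23, 16] -> [47, 16, -12, -23]
  probe: [21, -24, -50, -27, 41] -> [-21, 24, 50, 27, -41] -> [50, 27, 24, -21, -41]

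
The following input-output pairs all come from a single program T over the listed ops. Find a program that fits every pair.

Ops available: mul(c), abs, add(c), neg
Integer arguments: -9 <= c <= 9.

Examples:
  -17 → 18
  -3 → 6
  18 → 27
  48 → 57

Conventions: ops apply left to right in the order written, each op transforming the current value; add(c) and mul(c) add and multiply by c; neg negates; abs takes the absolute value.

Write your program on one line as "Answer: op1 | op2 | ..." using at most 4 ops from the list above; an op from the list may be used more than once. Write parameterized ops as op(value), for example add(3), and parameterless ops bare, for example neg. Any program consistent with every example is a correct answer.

add(4) | abs | add(5)

Check, running the answer program on each example:
  -17 -> -13 -> 13 -> 18
  -3 -> 1 -> 1 -> 6
  18 -> 22 -> 22 -> 27
  48 -> 52 -> 52 -> 57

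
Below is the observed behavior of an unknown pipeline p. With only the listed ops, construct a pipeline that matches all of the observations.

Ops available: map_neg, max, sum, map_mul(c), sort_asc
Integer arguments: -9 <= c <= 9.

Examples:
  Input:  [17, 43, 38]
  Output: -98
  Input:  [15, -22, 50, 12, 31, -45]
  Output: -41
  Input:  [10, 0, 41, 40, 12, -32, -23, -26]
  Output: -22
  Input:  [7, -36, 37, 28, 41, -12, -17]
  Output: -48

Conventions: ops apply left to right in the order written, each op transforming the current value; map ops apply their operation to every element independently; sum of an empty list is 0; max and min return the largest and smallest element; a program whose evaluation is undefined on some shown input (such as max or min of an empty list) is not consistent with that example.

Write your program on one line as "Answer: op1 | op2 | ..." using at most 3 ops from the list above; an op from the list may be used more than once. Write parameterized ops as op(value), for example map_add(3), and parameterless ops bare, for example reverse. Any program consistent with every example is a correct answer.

map_neg | sort_asc | sum

Check, running the answer program on each example:
  [17, 43, 38] -> [-17, -43, -38] -> [-43, -38, -17] -> -98
  [15, -22, 50, 12, 31, -45] -> [-15, 22, -50, -12, -31, 45] -> [-50, -31, -15, -12, 22, 45] -> -41
  [10, 0, 41, 40, 12, -32, -23, -26] -> [-10, 0, -41, -40, -12, 32, 23, 26] -> [-41, -40, -12, -10, 0, 23, 26, 32] -> -22
  [7, -36, 37, 28, 41, -12, -17] -> [-7, 36, -37, -28, -41, 12, 17] -> [-41, -37, -28, -7, 12, 17, 36] -> -48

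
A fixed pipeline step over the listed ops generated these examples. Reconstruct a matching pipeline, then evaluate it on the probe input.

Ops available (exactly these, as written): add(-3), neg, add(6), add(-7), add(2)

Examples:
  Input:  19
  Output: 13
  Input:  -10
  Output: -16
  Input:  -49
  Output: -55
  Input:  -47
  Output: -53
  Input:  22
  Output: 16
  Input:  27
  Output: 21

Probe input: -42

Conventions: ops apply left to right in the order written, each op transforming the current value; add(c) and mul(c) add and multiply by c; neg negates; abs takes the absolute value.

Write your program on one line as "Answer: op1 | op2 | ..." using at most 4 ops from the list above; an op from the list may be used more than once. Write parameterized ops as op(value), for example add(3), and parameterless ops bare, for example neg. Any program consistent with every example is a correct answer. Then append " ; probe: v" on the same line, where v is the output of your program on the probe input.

neg | add(6) | neg ; probe: -48

Check, running the answer program on each example:
  19 -> -19 -> -13 -> 13
  -10 -> 10 -> 16 -> -16
  -49 -> 49 -> 55 -> -55
  -47 -> 47 -> 53 -> -53
  22 -> -22 -> -16 -> 16
  27 -> -27 -> -21 -> 21
  probe: -42 -> 42 -> 48 -> -48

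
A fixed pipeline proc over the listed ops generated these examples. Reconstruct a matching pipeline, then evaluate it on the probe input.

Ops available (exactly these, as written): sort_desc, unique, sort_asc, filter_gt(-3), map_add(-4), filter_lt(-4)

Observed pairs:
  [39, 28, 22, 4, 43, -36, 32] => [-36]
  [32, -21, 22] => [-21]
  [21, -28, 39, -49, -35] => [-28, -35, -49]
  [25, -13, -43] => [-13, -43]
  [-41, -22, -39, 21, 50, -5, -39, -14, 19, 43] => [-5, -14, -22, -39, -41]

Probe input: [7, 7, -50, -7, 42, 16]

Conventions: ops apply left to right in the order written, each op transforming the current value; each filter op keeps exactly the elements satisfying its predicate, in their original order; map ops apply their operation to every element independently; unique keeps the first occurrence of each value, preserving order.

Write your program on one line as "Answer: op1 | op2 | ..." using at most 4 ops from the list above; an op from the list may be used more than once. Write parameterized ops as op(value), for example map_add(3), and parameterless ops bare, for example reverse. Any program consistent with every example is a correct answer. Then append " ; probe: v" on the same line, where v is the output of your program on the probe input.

sort_desc | filter_lt(-4) | unique ; probe: [-7, -50]

Check, running the answer program on each example:
  [39, 28, 22, 4, 43, -36, 32] -> [43, 39, 32, 28, 22, 4, -36] -> [-36] -> [-36]
  [32, -21, 22] -> [32, 22, -21] -> [-21] -> [-21]
  [21, -28, 39, -49, -35] -> [39, 21, -28, -35, -49] -> [-28, -35, -49] -> [-28, -35, -49]
  [25, -13, -43] -> [25, -13, -43] -> [-13, -43] -> [-13, -43]
  [-41, -22, -39, 21, 50, -5, -39, -14, 19, 43] -> [50, 43, 21, 19, -5, -14, -22, -39, -39, -41] -> [-5, -14, -22, -39, -39, -41] -> [-5, -14, -22, -39, -41]
  probe: [7, 7, -50, -7, 42, 16] -> [42, 16, 7, 7, -7, -50] -> [-7, -50] -> [-7, -50]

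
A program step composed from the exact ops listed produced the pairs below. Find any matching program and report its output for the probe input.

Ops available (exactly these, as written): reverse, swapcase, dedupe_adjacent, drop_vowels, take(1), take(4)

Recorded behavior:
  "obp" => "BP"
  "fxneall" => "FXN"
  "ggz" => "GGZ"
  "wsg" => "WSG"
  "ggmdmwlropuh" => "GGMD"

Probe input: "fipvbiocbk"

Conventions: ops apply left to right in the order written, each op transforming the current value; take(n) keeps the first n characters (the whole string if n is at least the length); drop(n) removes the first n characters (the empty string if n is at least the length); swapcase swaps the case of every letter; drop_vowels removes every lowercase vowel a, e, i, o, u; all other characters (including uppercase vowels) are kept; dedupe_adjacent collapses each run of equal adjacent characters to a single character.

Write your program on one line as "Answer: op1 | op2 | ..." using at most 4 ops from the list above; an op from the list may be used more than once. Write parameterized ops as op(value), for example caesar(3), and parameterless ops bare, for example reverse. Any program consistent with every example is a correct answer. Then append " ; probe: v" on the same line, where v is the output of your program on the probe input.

take(4) | drop_vowels | swapcase ; probe: "FPV"

Check, running the answer program on each example:
  "obp" -> "obp" -> "bp" -> "BP"
  "fxneall" -> "fxne" -> "fxn" -> "FXN"
  "ggz" -> "ggz" -> "ggz" -> "GGZ"
  "wsg" -> "wsg" -> "wsg" -> "WSG"
  "ggmdmwlropuh" -> "ggmd" -> "ggmd" -> "GGMD"
  probe: "fipvbiocbk" -> "fipv" -> "fpv" -> "FPV"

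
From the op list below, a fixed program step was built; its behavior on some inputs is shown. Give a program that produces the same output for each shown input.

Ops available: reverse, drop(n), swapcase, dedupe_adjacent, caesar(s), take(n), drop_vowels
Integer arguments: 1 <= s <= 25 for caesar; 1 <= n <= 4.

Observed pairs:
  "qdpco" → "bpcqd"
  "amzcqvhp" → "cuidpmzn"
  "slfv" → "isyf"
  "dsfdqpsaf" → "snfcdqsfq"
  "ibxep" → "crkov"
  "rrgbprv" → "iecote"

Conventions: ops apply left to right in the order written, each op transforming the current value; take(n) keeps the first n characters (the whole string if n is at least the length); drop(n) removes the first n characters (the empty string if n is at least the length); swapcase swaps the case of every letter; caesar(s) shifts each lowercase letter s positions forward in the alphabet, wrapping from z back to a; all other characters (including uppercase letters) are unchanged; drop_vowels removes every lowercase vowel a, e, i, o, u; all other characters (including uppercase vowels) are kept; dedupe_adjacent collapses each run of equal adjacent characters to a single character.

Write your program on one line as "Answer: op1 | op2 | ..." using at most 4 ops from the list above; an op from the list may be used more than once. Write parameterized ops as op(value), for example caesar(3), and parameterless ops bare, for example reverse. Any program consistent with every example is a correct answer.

dedupe_adjacent | reverse | caesar(13)

Check, running the answer program on each example:
  "qdpco" -> "qdpco" -> "ocpdq" -> "bpcqd"
  "amzcqvhp" -> "amzcqvhp" -> "phvqczma" -> "cuidpmzn"
  "slfv" -> "slfv" -> "vfls" -> "isyf"
  "dsfdqpsaf" -> "dsfdqpsaf" -> "faspqdfsd" -> "snfcdqsfq"
  "ibxep" -> "ibxep" -> "pexbi" -> "crkov"
  "rrgbprv" -> "rgbprv" -> "vrpbgr" -> "iecote"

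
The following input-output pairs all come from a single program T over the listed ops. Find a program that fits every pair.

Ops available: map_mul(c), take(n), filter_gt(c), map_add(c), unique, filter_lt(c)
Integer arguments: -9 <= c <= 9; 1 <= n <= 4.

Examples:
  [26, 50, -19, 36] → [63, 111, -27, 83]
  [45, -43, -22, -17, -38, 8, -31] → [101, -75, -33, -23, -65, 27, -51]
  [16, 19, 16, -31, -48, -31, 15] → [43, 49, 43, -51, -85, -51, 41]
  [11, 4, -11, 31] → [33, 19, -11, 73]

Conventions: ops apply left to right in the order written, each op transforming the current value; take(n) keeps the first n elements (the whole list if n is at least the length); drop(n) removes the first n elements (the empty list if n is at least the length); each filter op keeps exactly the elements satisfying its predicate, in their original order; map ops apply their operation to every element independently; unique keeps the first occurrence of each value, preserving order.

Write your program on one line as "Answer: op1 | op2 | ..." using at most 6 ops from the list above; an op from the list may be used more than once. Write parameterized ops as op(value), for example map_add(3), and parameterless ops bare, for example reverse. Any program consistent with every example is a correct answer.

map_mul(2) | map_add(1) | map_add(6) | map_add(2) | map_add(2)

Check, running the answer program on each example:
  [26, 50, -19, 36] -> [52, 100, -38, 72] -> [53, 101, -37, 73] -> [59, 107, -31, 79] -> [61, 109, -29, 81] -> [63, 111, -27, 83]
  [45, -43, -22, -17, -38, 8, -31] -> [90, -86, -44, -34, -76, 16, -62] -> [91, -85, -43, -33, -75, 17, -61] -> [97, -79, -37, -27, -69, 23, -55] -> [99, -77, -35, -25, -67, 25, -53] -> [101, -75, -33, -23, -65, 27, -51]
  [16, 19, 16, -31, -48, -31, 15] -> [32, 38, 32, -62, -96, -62, 30] -> [33, 39, 33, -61, -95, -61, 31] -> [39, 45, 39, -55, -89, -55, 37] -> [41, 47, 41, -53, -87, -53, 39] -> [43, 49, 43, -51, -85, -51, 41]
  [11, 4, -11, 31] -> [22, 8, -22, 62] -> [23, 9, -21, 63] -> [29, 15, -15, 69] -> [31, 17, -13, 71] -> [33, 19, -11, 73]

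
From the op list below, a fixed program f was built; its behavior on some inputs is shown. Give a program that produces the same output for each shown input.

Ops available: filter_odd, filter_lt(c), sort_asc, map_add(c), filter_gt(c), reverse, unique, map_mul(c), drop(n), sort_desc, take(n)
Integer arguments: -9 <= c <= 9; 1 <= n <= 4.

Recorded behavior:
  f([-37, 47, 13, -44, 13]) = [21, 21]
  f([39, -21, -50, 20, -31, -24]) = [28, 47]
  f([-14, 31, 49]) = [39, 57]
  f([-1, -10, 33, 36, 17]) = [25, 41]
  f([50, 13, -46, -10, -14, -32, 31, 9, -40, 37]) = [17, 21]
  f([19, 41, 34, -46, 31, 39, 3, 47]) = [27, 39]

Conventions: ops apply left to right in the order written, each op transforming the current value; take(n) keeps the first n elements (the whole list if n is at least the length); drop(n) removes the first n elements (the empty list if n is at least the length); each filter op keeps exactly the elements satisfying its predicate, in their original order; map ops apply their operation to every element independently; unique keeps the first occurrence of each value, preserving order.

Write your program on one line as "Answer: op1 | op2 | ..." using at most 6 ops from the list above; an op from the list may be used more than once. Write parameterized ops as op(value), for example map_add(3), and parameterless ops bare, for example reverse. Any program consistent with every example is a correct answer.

reverse | filter_gt(3) | map_add(8) | sort_desc | reverse | take(2)

Check, running the answer program on each example:
  [-37, 47, 13, -44, 13] -> [13, -44, 13, 47, -37] -> [13, 13, 47] -> [21, 21, 55] -> [55, 21, 21] -> [21, 21, 55] -> [21, 21]
  [39, -21, -50, 20, -31, -24] -> [-24, -31, 20, -50, -21, 39] -> [20, 39] -> [28, 47] -> [47, 28] -> [28, 47] -> [28, 47]
  [-14, 31, 49] -> [49, 31, -14] -> [49, 31] -> [57, 39] -> [57, 39] -> [39, 57] -> [39, 57]
  [-1, -10, 33, 36, 17] -> [17, 36, 33, -10, -1] -> [17, 36, 33] -> [25, 44, 41] -> [44, 41, 25] -> [25, 41, 44] -> [25, 41]
  [50, 13, -46, -10, -14, -32, 31, 9, -40, 37] -> [37, -40, 9, 31, -32, -14, -10, -46, 13, 50] -> [37, 9, 31, 13, 50] -> [45, 17, 39, 21, 58] -> [58, 45, 39, 21, 17] -> [17, 21, 39, 45, 58] -> [17, 21]
  [19, 41, 34, -46, 31, 39, 3, 47] -> [47, 3, 39, 31, -46, 34, 41, 19] -> [47, 39, 31, 34, 41, 19] -> [55, 47, 39, 42, 49, 27] -> [55, 49, 47, 42, 39, 27] -> [27, 39, 42, 47, 49, 55] -> [27, 39]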